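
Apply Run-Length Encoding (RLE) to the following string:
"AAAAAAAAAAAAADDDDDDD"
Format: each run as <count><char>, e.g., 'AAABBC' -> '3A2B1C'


Scanning runs left to right:
  i=0: run of 'A' x 13 -> '13A'
  i=13: run of 'D' x 7 -> '7D'

RLE = 13A7D


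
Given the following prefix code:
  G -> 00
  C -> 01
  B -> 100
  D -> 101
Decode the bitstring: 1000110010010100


Decoding step by step:
Bits 100 -> B
Bits 01 -> C
Bits 100 -> B
Bits 100 -> B
Bits 101 -> D
Bits 00 -> G


Decoded message: BCBBDG


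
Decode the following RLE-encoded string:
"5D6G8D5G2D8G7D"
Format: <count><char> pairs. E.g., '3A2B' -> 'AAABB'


Expanding each <count><char> pair:
  5D -> 'DDDDD'
  6G -> 'GGGGGG'
  8D -> 'DDDDDDDD'
  5G -> 'GGGGG'
  2D -> 'DD'
  8G -> 'GGGGGGGG'
  7D -> 'DDDDDDD'

Decoded = DDDDDGGGGGGDDDDDDDDGGGGGDDGGGGGGGGDDDDDDD


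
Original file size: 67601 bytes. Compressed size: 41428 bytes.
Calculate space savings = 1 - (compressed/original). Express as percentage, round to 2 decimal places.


ratio = compressed/original = 41428/67601 = 0.612831
savings = 1 - ratio = 1 - 0.612831 = 0.387169
as a percentage: 0.387169 * 100 = 38.72%

Space savings = 1 - 41428/67601 = 38.72%


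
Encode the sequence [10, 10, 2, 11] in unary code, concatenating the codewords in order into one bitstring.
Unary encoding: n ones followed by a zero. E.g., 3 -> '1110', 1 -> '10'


Encode each number as n ones followed by a terminating 0:
  10 -> 11111111110 (11 bits)
  10 -> 11111111110 (11 bits)
  2 -> 110 (3 bits)
  11 -> 111111111110 (12 bits)
Total length = 11 + 11 + 3 + 12 = 37 bits.

Unary([10, 10, 2, 11]) = 1111111111011111111110110111111111110 (37 bits)


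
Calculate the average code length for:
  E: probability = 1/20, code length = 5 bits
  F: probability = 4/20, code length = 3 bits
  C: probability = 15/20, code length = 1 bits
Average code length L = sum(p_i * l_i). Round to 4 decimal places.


Weighted contributions p_i * l_i:
  E: (1/20) * 5 = 5/20
  F: (4/20) * 3 = 12/20
  C: (15/20) * 1 = 15/20
Sum = (5 + 12 + 15)/20 = 32/20

L = 32/20 = 1.6000 bits/symbol


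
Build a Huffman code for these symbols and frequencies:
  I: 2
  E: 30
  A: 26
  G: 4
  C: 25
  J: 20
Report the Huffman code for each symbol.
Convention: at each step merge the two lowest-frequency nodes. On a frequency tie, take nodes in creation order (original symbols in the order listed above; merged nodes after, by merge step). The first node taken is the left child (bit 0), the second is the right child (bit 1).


Huffman tree construction:
Step 1: Merge I(2) + G(4) = 6
Step 2: Merge (I+G)(6) + J(20) = 26
Step 3: Merge C(25) + A(26) = 51
Step 4: Merge ((I+G)+J)(26) + E(30) = 56
Step 5: Merge (C+A)(51) + (((I+G)+J)+E)(56) = 107
Read each symbol's code off the tree from the root (left child = 0, right child = 1).

Codes:
  I: 1000 (length 4)
  E: 11 (length 2)
  A: 01 (length 2)
  G: 1001 (length 4)
  C: 00 (length 2)
  J: 101 (length 3)
Average code length: 246/107 = 2.2991 bits/symbol


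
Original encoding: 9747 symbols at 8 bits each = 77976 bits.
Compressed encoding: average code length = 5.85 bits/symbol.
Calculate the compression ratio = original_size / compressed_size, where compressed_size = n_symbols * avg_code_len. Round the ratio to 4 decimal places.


original_size = n_symbols * orig_bits = 9747 * 8 = 77976 bits
compressed_size = n_symbols * avg_code_len = 9747 * 5.85 = 57019.95 bits
ratio = original_size / compressed_size = 77976 / 57019.95 = 1.3675

Compression ratio = 1.3675


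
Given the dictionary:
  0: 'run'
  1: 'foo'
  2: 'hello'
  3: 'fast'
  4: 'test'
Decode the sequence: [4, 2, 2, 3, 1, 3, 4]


Look up each index in the dictionary:
  4 -> 'test'
  2 -> 'hello'
  2 -> 'hello'
  3 -> 'fast'
  1 -> 'foo'
  3 -> 'fast'
  4 -> 'test'

Decoded: "test hello hello fast foo fast test"


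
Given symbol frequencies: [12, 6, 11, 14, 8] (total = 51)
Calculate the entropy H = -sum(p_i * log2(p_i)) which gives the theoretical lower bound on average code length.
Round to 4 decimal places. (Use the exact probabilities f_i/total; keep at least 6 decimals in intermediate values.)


Per-symbol terms -p_i * log2(p_i) with p_i = f_i/51:
  p = 12/51 = 0.235294: log2(p) = -2.087463, -p*log2(p) = 0.491168
  p = 6/51 = 0.117647: log2(p) = -3.087463, -p*log2(p) = 0.363231
  p = 11/51 = 0.215686: log2(p) = -2.212994, -p*log2(p) = 0.477312
  p = 14/51 = 0.274510: log2(p) = -1.865070, -p*log2(p) = 0.511980
  p = 8/51 = 0.156863: log2(p) = -2.672425, -p*log2(p) = 0.419204
H = 0.491168 + 0.363231 + 0.477312 + 0.511980 + 0.419204 = 2.262895

H = 2.2629 bits/symbol


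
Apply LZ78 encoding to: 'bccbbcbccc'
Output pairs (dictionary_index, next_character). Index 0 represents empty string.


LZ78 encoding steps:
Dictionary: {0: ''}
Step 1: w='' (idx 0), next='b' -> output (0, 'b'), add 'b' as idx 1
Step 2: w='' (idx 0), next='c' -> output (0, 'c'), add 'c' as idx 2
Step 3: w='c' (idx 2), next='b' -> output (2, 'b'), add 'cb' as idx 3
Step 4: w='b' (idx 1), next='c' -> output (1, 'c'), add 'bc' as idx 4
Step 5: w='bc' (idx 4), next='c' -> output (4, 'c'), add 'bcc' as idx 5
Step 6: w='c' (idx 2), end of input -> output (2, '')


Encoded: [(0, 'b'), (0, 'c'), (2, 'b'), (1, 'c'), (4, 'c'), (2, '')]


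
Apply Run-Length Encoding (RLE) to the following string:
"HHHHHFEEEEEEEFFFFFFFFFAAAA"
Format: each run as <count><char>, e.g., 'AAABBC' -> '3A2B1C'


Scanning runs left to right:
  i=0: run of 'H' x 5 -> '5H'
  i=5: run of 'F' x 1 -> '1F'
  i=6: run of 'E' x 7 -> '7E'
  i=13: run of 'F' x 9 -> '9F'
  i=22: run of 'A' x 4 -> '4A'

RLE = 5H1F7E9F4A


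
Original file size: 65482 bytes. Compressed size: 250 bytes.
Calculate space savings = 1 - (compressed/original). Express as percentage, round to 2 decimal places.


ratio = compressed/original = 250/65482 = 0.003818
savings = 1 - ratio = 1 - 0.003818 = 0.996182
as a percentage: 0.996182 * 100 = 99.62%

Space savings = 1 - 250/65482 = 99.62%


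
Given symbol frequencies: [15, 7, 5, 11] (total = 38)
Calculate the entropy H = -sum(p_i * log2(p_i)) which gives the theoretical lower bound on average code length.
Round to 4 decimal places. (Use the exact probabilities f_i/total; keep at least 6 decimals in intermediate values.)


Per-symbol terms -p_i * log2(p_i) with p_i = f_i/38:
  p = 15/38 = 0.394737: log2(p) = -1.341037, -p*log2(p) = 0.529357
  p = 7/38 = 0.184211: log2(p) = -2.440573, -p*log2(p) = 0.449579
  p = 5/38 = 0.131579: log2(p) = -2.925999, -p*log2(p) = 0.385000
  p = 11/38 = 0.289474: log2(p) = -1.788496, -p*log2(p) = 0.517722
H = 0.529357 + 0.449579 + 0.385000 + 0.517722 = 1.881658

H = 1.8817 bits/symbol


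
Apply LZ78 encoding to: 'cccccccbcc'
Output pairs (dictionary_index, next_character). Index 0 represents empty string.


LZ78 encoding steps:
Dictionary: {0: ''}
Step 1: w='' (idx 0), next='c' -> output (0, 'c'), add 'c' as idx 1
Step 2: w='c' (idx 1), next='c' -> output (1, 'c'), add 'cc' as idx 2
Step 3: w='cc' (idx 2), next='c' -> output (2, 'c'), add 'ccc' as idx 3
Step 4: w='c' (idx 1), next='b' -> output (1, 'b'), add 'cb' as idx 4
Step 5: w='cc' (idx 2), end of input -> output (2, '')


Encoded: [(0, 'c'), (1, 'c'), (2, 'c'), (1, 'b'), (2, '')]


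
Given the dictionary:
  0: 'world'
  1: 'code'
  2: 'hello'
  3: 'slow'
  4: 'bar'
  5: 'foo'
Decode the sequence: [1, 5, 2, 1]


Look up each index in the dictionary:
  1 -> 'code'
  5 -> 'foo'
  2 -> 'hello'
  1 -> 'code'

Decoded: "code foo hello code"


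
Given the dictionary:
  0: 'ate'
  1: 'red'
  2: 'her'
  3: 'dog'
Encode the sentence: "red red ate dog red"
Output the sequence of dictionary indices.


Look up each word in the dictionary:
  'red' -> 1
  'red' -> 1
  'ate' -> 0
  'dog' -> 3
  'red' -> 1

Encoded: [1, 1, 0, 3, 1]


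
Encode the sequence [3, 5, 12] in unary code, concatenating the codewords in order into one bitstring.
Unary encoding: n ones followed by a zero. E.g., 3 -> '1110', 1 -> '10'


Encode each number as n ones followed by a terminating 0:
  3 -> 1110 (4 bits)
  5 -> 111110 (6 bits)
  12 -> 1111111111110 (13 bits)
Total length = 4 + 6 + 13 = 23 bits.

Unary([3, 5, 12]) = 11101111101111111111110 (23 bits)


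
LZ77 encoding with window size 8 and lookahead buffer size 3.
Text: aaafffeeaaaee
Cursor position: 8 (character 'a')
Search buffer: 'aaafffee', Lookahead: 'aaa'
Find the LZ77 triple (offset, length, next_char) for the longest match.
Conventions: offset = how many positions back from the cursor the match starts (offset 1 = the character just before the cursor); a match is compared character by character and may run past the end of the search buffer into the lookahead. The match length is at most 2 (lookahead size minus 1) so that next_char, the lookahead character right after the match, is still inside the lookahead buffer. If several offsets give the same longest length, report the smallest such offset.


Try each offset into the search buffer:
  offset=1 (pos 7, char 'e'): match length 0
  offset=2 (pos 6, char 'e'): match length 0
  offset=3 (pos 5, char 'f'): match length 0
  offset=4 (pos 4, char 'f'): match length 0
  offset=5 (pos 3, char 'f'): match length 0
  offset=6 (pos 2, char 'a'): match length 1
  offset=7 (pos 1, char 'a'): match length 2
  offset=8 (pos 0, char 'a'): match length 2
Longest match has length 2, found at offsets 7, 8; take the smallest, offset 7.
next_char = character at position 8 + 2 = 10 -> 'a'

Best match: offset=7, length=2 (matching 'aa' starting at position 1)
LZ77 triple: (7, 2, 'a')


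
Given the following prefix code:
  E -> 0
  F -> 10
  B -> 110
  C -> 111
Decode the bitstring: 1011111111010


Decoding step by step:
Bits 10 -> F
Bits 111 -> C
Bits 111 -> C
Bits 110 -> B
Bits 10 -> F


Decoded message: FCCBF


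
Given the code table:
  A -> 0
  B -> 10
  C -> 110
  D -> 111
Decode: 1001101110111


Decoding:
10 -> B
0 -> A
110 -> C
111 -> D
0 -> A
111 -> D


Result: BACDAD


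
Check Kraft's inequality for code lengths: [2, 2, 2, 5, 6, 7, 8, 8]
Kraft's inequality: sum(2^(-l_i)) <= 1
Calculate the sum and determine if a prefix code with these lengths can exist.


Sum = 2^(-2) + 2^(-2) + 2^(-2) + 2^(-5) + 2^(-6) + 2^(-7) + 2^(-8) + 2^(-8)
    = 0.25 + 0.25 + 0.25 + 0.03125 + 0.015625 + 0.0078125 + 0.00390625 + 0.00390625
    = 208/256 = 0.8125
Since 0.8125 <= 1, Kraft's inequality IS satisfied.
A prefix code with these lengths CAN exist.

Kraft sum = 0.8125. Satisfied.


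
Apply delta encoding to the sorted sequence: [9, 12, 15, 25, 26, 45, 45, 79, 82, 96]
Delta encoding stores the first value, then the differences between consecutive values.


First value: 9
Deltas:
  12 - 9 = 3
  15 - 12 = 3
  25 - 15 = 10
  26 - 25 = 1
  45 - 26 = 19
  45 - 45 = 0
  79 - 45 = 34
  82 - 79 = 3
  96 - 82 = 14


Delta encoded: [9, 3, 3, 10, 1, 19, 0, 34, 3, 14]


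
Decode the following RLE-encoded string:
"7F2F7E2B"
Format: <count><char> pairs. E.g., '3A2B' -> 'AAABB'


Expanding each <count><char> pair:
  7F -> 'FFFFFFF'
  2F -> 'FF'
  7E -> 'EEEEEEE'
  2B -> 'BB'

Decoded = FFFFFFFFFEEEEEEEBB


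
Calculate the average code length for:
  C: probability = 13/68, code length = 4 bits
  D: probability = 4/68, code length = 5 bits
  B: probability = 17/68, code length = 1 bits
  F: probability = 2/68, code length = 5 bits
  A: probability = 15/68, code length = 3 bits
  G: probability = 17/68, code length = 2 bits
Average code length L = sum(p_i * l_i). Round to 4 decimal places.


Weighted contributions p_i * l_i:
  C: (13/68) * 4 = 52/68
  D: (4/68) * 5 = 20/68
  B: (17/68) * 1 = 17/68
  F: (2/68) * 5 = 10/68
  A: (15/68) * 3 = 45/68
  G: (17/68) * 2 = 34/68
Sum = (52 + 20 + 17 + 10 + 45 + 34)/68 = 178/68

L = 178/68 = 2.6176 bits/symbol


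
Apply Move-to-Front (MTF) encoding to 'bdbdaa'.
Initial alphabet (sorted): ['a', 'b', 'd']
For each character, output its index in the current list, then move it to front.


MTF encoding:
'b': index 1 in ['a', 'b', 'd'] -> ['b', 'a', 'd']
'd': index 2 in ['b', 'a', 'd'] -> ['d', 'b', 'a']
'b': index 1 in ['d', 'b', 'a'] -> ['b', 'd', 'a']
'd': index 1 in ['b', 'd', 'a'] -> ['d', 'b', 'a']
'a': index 2 in ['d', 'b', 'a'] -> ['a', 'd', 'b']
'a': index 0 in ['a', 'd', 'b'] -> ['a', 'd', 'b']


Output: [1, 2, 1, 1, 2, 0]


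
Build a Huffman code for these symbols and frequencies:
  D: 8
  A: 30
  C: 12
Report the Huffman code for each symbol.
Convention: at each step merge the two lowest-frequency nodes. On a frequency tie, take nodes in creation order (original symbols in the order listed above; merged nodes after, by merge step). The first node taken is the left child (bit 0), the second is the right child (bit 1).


Huffman tree construction:
Step 1: Merge D(8) + C(12) = 20
Step 2: Merge (D+C)(20) + A(30) = 50
Read each symbol's code off the tree from the root (left child = 0, right child = 1).

Codes:
  D: 00 (length 2)
  A: 1 (length 1)
  C: 01 (length 2)
Average code length: 70/50 = 1.4000 bits/symbol


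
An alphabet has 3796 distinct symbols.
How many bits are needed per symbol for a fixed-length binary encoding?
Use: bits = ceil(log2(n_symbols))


log2(3796) = 11.8903
Bracket: 2^11 = 2048 < 3796 <= 2^12 = 4096
So ceil(log2(3796)) = 12

bits = ceil(log2(3796)) = ceil(11.8903) = 12 bits


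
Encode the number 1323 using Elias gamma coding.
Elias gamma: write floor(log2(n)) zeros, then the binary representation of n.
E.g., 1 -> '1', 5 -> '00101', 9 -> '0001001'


num_bits = floor(log2(1323)) + 1 = 11
leading_zeros = num_bits - 1 = 10
binary(1323) = 10100101011

Elias gamma(1323) = '0000000000' + '10100101011' = 000000000010100101011 (21 bits)


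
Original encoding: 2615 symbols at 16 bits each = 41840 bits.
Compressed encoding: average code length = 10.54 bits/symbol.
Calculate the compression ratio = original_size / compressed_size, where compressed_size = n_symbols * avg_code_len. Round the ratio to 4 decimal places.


original_size = n_symbols * orig_bits = 2615 * 16 = 41840 bits
compressed_size = n_symbols * avg_code_len = 2615 * 10.54 = 27562.1 bits
ratio = original_size / compressed_size = 41840 / 27562.1 = 1.518

Compression ratio = 1.518


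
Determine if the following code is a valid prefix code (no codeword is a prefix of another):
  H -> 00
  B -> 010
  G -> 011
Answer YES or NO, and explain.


Checking each pair (does one codeword prefix another?):
  H='00' vs B='010': no prefix
  H='00' vs G='011': no prefix
  B='010' vs H='00': no prefix
  B='010' vs G='011': no prefix
  G='011' vs H='00': no prefix
  G='011' vs B='010': no prefix
No violation found over all pairs.

YES -- this is a valid prefix code. No codeword is a prefix of any other codeword.


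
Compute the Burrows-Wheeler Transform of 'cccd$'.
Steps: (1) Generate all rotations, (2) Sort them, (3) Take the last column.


Rotations (sorted):
  0: $cccd -> last char: d
  1: cccd$ -> last char: $
  2: ccd$c -> last char: c
  3: cd$cc -> last char: c
  4: d$ccc -> last char: c


BWT = d$ccc


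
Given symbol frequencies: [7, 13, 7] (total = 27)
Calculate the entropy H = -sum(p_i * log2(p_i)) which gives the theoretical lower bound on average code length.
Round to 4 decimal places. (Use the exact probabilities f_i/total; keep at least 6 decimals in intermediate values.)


Per-symbol terms -p_i * log2(p_i) with p_i = f_i/27:
  p = 7/27 = 0.259259: log2(p) = -1.947533, -p*log2(p) = 0.504916
  p = 13/27 = 0.481481: log2(p) = -1.054448, -p*log2(p) = 0.507697
  p = 7/27 = 0.259259: log2(p) = -1.947533, -p*log2(p) = 0.504916
H = 0.504916 + 0.507697 + 0.504916 = 1.517529

H = 1.5175 bits/symbol


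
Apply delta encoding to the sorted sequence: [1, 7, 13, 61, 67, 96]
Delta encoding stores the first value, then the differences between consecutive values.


First value: 1
Deltas:
  7 - 1 = 6
  13 - 7 = 6
  61 - 13 = 48
  67 - 61 = 6
  96 - 67 = 29


Delta encoded: [1, 6, 6, 48, 6, 29]


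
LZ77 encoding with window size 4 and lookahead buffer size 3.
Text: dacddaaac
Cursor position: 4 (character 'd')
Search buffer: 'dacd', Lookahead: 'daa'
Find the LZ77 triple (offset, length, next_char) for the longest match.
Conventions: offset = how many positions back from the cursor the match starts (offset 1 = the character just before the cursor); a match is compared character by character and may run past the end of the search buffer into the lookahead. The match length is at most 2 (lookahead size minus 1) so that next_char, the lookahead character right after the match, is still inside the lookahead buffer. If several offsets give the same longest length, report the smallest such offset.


Try each offset into the search buffer:
  offset=1 (pos 3, char 'd'): match length 1
  offset=2 (pos 2, char 'c'): match length 0
  offset=3 (pos 1, char 'a'): match length 0
  offset=4 (pos 0, char 'd'): match length 2
Longest match has length 2 at offset 4.
next_char = character at position 4 + 2 = 6 -> 'a'

Best match: offset=4, length=2 (matching 'da' starting at position 0)
LZ77 triple: (4, 2, 'a')


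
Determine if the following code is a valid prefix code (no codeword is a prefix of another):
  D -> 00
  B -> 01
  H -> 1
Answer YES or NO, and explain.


Checking each pair (does one codeword prefix another?):
  D='00' vs B='01': no prefix
  D='00' vs H='1': no prefix
  B='01' vs D='00': no prefix
  B='01' vs H='1': no prefix
  H='1' vs D='00': no prefix
  H='1' vs B='01': no prefix
No violation found over all pairs.

YES -- this is a valid prefix code. No codeword is a prefix of any other codeword.


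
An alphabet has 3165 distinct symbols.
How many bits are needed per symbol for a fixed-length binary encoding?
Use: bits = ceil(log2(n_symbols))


log2(3165) = 11.628
Bracket: 2^11 = 2048 < 3165 <= 2^12 = 4096
So ceil(log2(3165)) = 12

bits = ceil(log2(3165)) = ceil(11.628) = 12 bits


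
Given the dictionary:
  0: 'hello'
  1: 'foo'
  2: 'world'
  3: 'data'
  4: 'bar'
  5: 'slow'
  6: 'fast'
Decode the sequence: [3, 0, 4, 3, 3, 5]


Look up each index in the dictionary:
  3 -> 'data'
  0 -> 'hello'
  4 -> 'bar'
  3 -> 'data'
  3 -> 'data'
  5 -> 'slow'

Decoded: "data hello bar data data slow"


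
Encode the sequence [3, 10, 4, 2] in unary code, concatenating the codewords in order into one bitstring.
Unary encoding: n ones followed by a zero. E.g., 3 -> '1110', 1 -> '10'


Encode each number as n ones followed by a terminating 0:
  3 -> 1110 (4 bits)
  10 -> 11111111110 (11 bits)
  4 -> 11110 (5 bits)
  2 -> 110 (3 bits)
Total length = 4 + 11 + 5 + 3 = 23 bits.

Unary([3, 10, 4, 2]) = 11101111111111011110110 (23 bits)


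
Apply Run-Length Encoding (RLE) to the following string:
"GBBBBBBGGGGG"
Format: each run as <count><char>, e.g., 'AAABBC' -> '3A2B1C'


Scanning runs left to right:
  i=0: run of 'G' x 1 -> '1G'
  i=1: run of 'B' x 6 -> '6B'
  i=7: run of 'G' x 5 -> '5G'

RLE = 1G6B5G


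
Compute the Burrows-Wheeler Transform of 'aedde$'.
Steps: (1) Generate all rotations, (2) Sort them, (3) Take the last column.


Rotations (sorted):
  0: $aedde -> last char: e
  1: aedde$ -> last char: $
  2: dde$ae -> last char: e
  3: de$aed -> last char: d
  4: e$aedd -> last char: d
  5: edde$a -> last char: a


BWT = e$edda


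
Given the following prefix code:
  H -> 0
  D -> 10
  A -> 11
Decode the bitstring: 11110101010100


Decoding step by step:
Bits 11 -> A
Bits 11 -> A
Bits 0 -> H
Bits 10 -> D
Bits 10 -> D
Bits 10 -> D
Bits 10 -> D
Bits 0 -> H


Decoded message: AAHDDDDH


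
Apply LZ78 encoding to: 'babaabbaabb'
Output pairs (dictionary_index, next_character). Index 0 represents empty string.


LZ78 encoding steps:
Dictionary: {0: ''}
Step 1: w='' (idx 0), next='b' -> output (0, 'b'), add 'b' as idx 1
Step 2: w='' (idx 0), next='a' -> output (0, 'a'), add 'a' as idx 2
Step 3: w='b' (idx 1), next='a' -> output (1, 'a'), add 'ba' as idx 3
Step 4: w='a' (idx 2), next='b' -> output (2, 'b'), add 'ab' as idx 4
Step 5: w='ba' (idx 3), next='a' -> output (3, 'a'), add 'baa' as idx 5
Step 6: w='b' (idx 1), next='b' -> output (1, 'b'), add 'bb' as idx 6


Encoded: [(0, 'b'), (0, 'a'), (1, 'a'), (2, 'b'), (3, 'a'), (1, 'b')]


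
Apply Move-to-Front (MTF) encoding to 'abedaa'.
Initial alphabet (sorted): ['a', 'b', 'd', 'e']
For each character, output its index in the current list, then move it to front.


MTF encoding:
'a': index 0 in ['a', 'b', 'd', 'e'] -> ['a', 'b', 'd', 'e']
'b': index 1 in ['a', 'b', 'd', 'e'] -> ['b', 'a', 'd', 'e']
'e': index 3 in ['b', 'a', 'd', 'e'] -> ['e', 'b', 'a', 'd']
'd': index 3 in ['e', 'b', 'a', 'd'] -> ['d', 'e', 'b', 'a']
'a': index 3 in ['d', 'e', 'b', 'a'] -> ['a', 'd', 'e', 'b']
'a': index 0 in ['a', 'd', 'e', 'b'] -> ['a', 'd', 'e', 'b']


Output: [0, 1, 3, 3, 3, 0]


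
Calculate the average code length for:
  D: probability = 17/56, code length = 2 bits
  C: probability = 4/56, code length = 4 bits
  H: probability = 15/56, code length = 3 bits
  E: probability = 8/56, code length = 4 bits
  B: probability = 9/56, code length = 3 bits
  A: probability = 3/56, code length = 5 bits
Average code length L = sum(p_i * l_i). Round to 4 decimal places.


Weighted contributions p_i * l_i:
  D: (17/56) * 2 = 34/56
  C: (4/56) * 4 = 16/56
  H: (15/56) * 3 = 45/56
  E: (8/56) * 4 = 32/56
  B: (9/56) * 3 = 27/56
  A: (3/56) * 5 = 15/56
Sum = (34 + 16 + 45 + 32 + 27 + 15)/56 = 169/56

L = 169/56 = 3.0179 bits/symbol


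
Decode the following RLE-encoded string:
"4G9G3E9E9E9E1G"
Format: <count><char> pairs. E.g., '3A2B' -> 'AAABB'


Expanding each <count><char> pair:
  4G -> 'GGGG'
  9G -> 'GGGGGGGGG'
  3E -> 'EEE'
  9E -> 'EEEEEEEEE'
  9E -> 'EEEEEEEEE'
  9E -> 'EEEEEEEEE'
  1G -> 'G'

Decoded = GGGGGGGGGGGGGEEEEEEEEEEEEEEEEEEEEEEEEEEEEEEG


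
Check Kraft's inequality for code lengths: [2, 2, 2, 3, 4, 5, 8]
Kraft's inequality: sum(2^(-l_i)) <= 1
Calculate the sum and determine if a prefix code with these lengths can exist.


Sum = 2^(-2) + 2^(-2) + 2^(-2) + 2^(-3) + 2^(-4) + 2^(-5) + 2^(-8)
    = 0.25 + 0.25 + 0.25 + 0.125 + 0.0625 + 0.03125 + 0.00390625
    = 249/256 = 0.97265625
Since 0.97265625 <= 1, Kraft's inequality IS satisfied.
A prefix code with these lengths CAN exist.

Kraft sum = 0.97265625. Satisfied.


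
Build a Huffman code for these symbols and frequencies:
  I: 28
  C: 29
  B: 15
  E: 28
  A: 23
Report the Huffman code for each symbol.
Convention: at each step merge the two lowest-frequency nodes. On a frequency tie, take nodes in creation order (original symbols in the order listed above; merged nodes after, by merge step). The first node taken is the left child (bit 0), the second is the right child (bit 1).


Huffman tree construction:
Step 1: Merge B(15) + A(23) = 38
Step 2: Merge I(28) + E(28) = 56
Step 3: Merge C(29) + (B+A)(38) = 67
Step 4: Merge (I+E)(56) + (C+(B+A))(67) = 123
Read each symbol's code off the tree from the root (left child = 0, right child = 1).

Codes:
  I: 00 (length 2)
  C: 10 (length 2)
  B: 110 (length 3)
  E: 01 (length 2)
  A: 111 (length 3)
Average code length: 284/123 = 2.3089 bits/symbol


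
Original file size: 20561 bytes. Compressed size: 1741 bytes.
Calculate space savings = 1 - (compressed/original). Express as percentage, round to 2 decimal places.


ratio = compressed/original = 1741/20561 = 0.084675
savings = 1 - ratio = 1 - 0.084675 = 0.915325
as a percentage: 0.915325 * 100 = 91.53%

Space savings = 1 - 1741/20561 = 91.53%


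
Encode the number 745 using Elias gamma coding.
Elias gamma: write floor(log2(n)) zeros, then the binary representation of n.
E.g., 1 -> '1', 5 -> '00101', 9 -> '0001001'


num_bits = floor(log2(745)) + 1 = 10
leading_zeros = num_bits - 1 = 9
binary(745) = 1011101001

Elias gamma(745) = '000000000' + '1011101001' = 0000000001011101001 (19 bits)


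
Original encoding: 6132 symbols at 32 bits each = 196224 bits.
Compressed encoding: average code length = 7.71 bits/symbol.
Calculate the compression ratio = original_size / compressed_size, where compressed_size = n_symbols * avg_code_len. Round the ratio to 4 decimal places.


original_size = n_symbols * orig_bits = 6132 * 32 = 196224 bits
compressed_size = n_symbols * avg_code_len = 6132 * 7.71 = 47277.72 bits
ratio = original_size / compressed_size = 196224 / 47277.72 = 4.1505

Compression ratio = 4.1505


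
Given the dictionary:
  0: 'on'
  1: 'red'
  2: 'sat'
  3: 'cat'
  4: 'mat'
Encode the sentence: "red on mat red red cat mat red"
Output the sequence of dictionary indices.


Look up each word in the dictionary:
  'red' -> 1
  'on' -> 0
  'mat' -> 4
  'red' -> 1
  'red' -> 1
  'cat' -> 3
  'mat' -> 4
  'red' -> 1

Encoded: [1, 0, 4, 1, 1, 3, 4, 1]


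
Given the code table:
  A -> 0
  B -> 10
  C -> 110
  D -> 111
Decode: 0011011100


Decoding:
0 -> A
0 -> A
110 -> C
111 -> D
0 -> A
0 -> A


Result: AACDAA


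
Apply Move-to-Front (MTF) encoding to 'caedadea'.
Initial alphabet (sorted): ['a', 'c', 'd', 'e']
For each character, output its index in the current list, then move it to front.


MTF encoding:
'c': index 1 in ['a', 'c', 'd', 'e'] -> ['c', 'a', 'd', 'e']
'a': index 1 in ['c', 'a', 'd', 'e'] -> ['a', 'c', 'd', 'e']
'e': index 3 in ['a', 'c', 'd', 'e'] -> ['e', 'a', 'c', 'd']
'd': index 3 in ['e', 'a', 'c', 'd'] -> ['d', 'e', 'a', 'c']
'a': index 2 in ['d', 'e', 'a', 'c'] -> ['a', 'd', 'e', 'c']
'd': index 1 in ['a', 'd', 'e', 'c'] -> ['d', 'a', 'e', 'c']
'e': index 2 in ['d', 'a', 'e', 'c'] -> ['e', 'd', 'a', 'c']
'a': index 2 in ['e', 'd', 'a', 'c'] -> ['a', 'e', 'd', 'c']


Output: [1, 1, 3, 3, 2, 1, 2, 2]


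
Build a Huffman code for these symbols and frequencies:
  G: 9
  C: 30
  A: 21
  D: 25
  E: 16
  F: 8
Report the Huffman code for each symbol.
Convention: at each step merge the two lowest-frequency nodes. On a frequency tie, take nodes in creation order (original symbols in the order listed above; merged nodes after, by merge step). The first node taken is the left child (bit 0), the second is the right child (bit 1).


Huffman tree construction:
Step 1: Merge F(8) + G(9) = 17
Step 2: Merge E(16) + (F+G)(17) = 33
Step 3: Merge A(21) + D(25) = 46
Step 4: Merge C(30) + (E+(F+G))(33) = 63
Step 5: Merge (A+D)(46) + (C+(E+(F+G)))(63) = 109
Read each symbol's code off the tree from the root (left child = 0, right child = 1).

Codes:
  G: 1111 (length 4)
  C: 10 (length 2)
  A: 00 (length 2)
  D: 01 (length 2)
  E: 110 (length 3)
  F: 1110 (length 4)
Average code length: 268/109 = 2.4587 bits/symbol


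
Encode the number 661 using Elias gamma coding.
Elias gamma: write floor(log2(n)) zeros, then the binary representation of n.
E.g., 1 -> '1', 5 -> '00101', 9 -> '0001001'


num_bits = floor(log2(661)) + 1 = 10
leading_zeros = num_bits - 1 = 9
binary(661) = 1010010101

Elias gamma(661) = '000000000' + '1010010101' = 0000000001010010101 (19 bits)


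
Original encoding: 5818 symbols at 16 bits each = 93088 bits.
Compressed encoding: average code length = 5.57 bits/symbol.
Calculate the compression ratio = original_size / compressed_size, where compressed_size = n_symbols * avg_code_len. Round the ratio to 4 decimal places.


original_size = n_symbols * orig_bits = 5818 * 16 = 93088 bits
compressed_size = n_symbols * avg_code_len = 5818 * 5.57 = 32406.26 bits
ratio = original_size / compressed_size = 93088 / 32406.26 = 2.8725

Compression ratio = 2.8725


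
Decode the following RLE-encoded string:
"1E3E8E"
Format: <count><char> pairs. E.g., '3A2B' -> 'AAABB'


Expanding each <count><char> pair:
  1E -> 'E'
  3E -> 'EEE'
  8E -> 'EEEEEEEE'

Decoded = EEEEEEEEEEEE


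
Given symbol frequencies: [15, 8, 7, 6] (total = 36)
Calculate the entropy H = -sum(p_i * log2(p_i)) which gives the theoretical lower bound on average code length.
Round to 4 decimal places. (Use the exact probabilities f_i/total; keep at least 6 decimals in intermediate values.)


Per-symbol terms -p_i * log2(p_i) with p_i = f_i/36:
  p = 15/36 = 0.416667: log2(p) = -1.263034, -p*log2(p) = 0.526264
  p = 8/36 = 0.222222: log2(p) = -2.169925, -p*log2(p) = 0.482206
  p = 7/36 = 0.194444: log2(p) = -2.362570, -p*log2(p) = 0.459389
  p = 6/36 = 0.166667: log2(p) = -2.584963, -p*log2(p) = 0.430827
H = 0.526264 + 0.482206 + 0.459389 + 0.430827 = 1.898686

H = 1.8987 bits/symbol


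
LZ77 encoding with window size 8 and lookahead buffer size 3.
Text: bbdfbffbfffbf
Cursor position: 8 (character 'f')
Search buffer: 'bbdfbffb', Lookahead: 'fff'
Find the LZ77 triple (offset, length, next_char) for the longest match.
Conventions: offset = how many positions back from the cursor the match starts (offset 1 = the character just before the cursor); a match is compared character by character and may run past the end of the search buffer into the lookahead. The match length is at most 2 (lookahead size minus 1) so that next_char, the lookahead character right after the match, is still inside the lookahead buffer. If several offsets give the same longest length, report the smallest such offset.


Try each offset into the search buffer:
  offset=1 (pos 7, char 'b'): match length 0
  offset=2 (pos 6, char 'f'): match length 1
  offset=3 (pos 5, char 'f'): match length 2
  offset=4 (pos 4, char 'b'): match length 0
  offset=5 (pos 3, char 'f'): match length 1
  offset=6 (pos 2, char 'd'): match length 0
  offset=7 (pos 1, char 'b'): match length 0
  offset=8 (pos 0, char 'b'): match length 0
Longest match has length 2 at offset 3.
next_char = character at position 8 + 2 = 10 -> 'f'

Best match: offset=3, length=2 (matching 'ff' starting at position 5)
LZ77 triple: (3, 2, 'f')


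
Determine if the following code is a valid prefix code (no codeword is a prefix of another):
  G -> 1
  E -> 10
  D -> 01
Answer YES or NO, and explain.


Checking each pair (does one codeword prefix another?):
  G='1' vs E='10': prefix -- VIOLATION

NO -- this is NOT a valid prefix code. G (1) is a prefix of E (10).


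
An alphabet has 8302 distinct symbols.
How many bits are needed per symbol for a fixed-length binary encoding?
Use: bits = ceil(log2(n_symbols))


log2(8302) = 13.0192
Bracket: 2^13 = 8192 < 8302 <= 2^14 = 16384
So ceil(log2(8302)) = 14

bits = ceil(log2(8302)) = ceil(13.0192) = 14 bits


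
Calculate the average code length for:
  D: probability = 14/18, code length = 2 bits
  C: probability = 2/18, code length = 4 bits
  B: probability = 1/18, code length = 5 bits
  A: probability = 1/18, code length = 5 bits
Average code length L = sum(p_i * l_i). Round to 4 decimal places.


Weighted contributions p_i * l_i:
  D: (14/18) * 2 = 28/18
  C: (2/18) * 4 = 8/18
  B: (1/18) * 5 = 5/18
  A: (1/18) * 5 = 5/18
Sum = (28 + 8 + 5 + 5)/18 = 46/18

L = 46/18 = 2.5556 bits/symbol


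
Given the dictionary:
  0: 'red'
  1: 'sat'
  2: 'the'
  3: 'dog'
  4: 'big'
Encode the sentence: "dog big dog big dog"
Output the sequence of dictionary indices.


Look up each word in the dictionary:
  'dog' -> 3
  'big' -> 4
  'dog' -> 3
  'big' -> 4
  'dog' -> 3

Encoded: [3, 4, 3, 4, 3]


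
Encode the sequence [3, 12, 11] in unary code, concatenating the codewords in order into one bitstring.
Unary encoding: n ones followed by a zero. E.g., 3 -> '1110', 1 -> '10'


Encode each number as n ones followed by a terminating 0:
  3 -> 1110 (4 bits)
  12 -> 1111111111110 (13 bits)
  11 -> 111111111110 (12 bits)
Total length = 4 + 13 + 12 = 29 bits.

Unary([3, 12, 11]) = 11101111111111110111111111110 (29 bits)


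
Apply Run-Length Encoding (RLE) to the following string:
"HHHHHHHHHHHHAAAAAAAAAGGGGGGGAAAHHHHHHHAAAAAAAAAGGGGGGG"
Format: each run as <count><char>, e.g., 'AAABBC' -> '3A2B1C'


Scanning runs left to right:
  i=0: run of 'H' x 12 -> '12H'
  i=12: run of 'A' x 9 -> '9A'
  i=21: run of 'G' x 7 -> '7G'
  i=28: run of 'A' x 3 -> '3A'
  i=31: run of 'H' x 7 -> '7H'
  i=38: run of 'A' x 9 -> '9A'
  i=47: run of 'G' x 7 -> '7G'

RLE = 12H9A7G3A7H9A7G


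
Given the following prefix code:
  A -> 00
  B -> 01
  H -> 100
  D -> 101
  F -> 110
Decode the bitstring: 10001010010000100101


Decoding step by step:
Bits 100 -> H
Bits 01 -> B
Bits 01 -> B
Bits 00 -> A
Bits 100 -> H
Bits 00 -> A
Bits 100 -> H
Bits 101 -> D


Decoded message: HBBAHAHD


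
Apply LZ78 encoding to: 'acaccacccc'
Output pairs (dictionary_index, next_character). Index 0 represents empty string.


LZ78 encoding steps:
Dictionary: {0: ''}
Step 1: w='' (idx 0), next='a' -> output (0, 'a'), add 'a' as idx 1
Step 2: w='' (idx 0), next='c' -> output (0, 'c'), add 'c' as idx 2
Step 3: w='a' (idx 1), next='c' -> output (1, 'c'), add 'ac' as idx 3
Step 4: w='c' (idx 2), next='a' -> output (2, 'a'), add 'ca' as idx 4
Step 5: w='c' (idx 2), next='c' -> output (2, 'c'), add 'cc' as idx 5
Step 6: w='cc' (idx 5), end of input -> output (5, '')


Encoded: [(0, 'a'), (0, 'c'), (1, 'c'), (2, 'a'), (2, 'c'), (5, '')]


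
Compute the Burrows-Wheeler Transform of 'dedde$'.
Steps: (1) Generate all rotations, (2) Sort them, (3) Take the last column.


Rotations (sorted):
  0: $dedde -> last char: e
  1: dde$de -> last char: e
  2: de$ded -> last char: d
  3: dedde$ -> last char: $
  4: e$dedd -> last char: d
  5: edde$d -> last char: d


BWT = eed$dd


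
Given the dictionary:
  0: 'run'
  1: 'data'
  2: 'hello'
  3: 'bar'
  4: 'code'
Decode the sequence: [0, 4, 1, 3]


Look up each index in the dictionary:
  0 -> 'run'
  4 -> 'code'
  1 -> 'data'
  3 -> 'bar'

Decoded: "run code data bar"


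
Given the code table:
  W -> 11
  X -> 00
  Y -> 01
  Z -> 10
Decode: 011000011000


Decoding:
01 -> Y
10 -> Z
00 -> X
01 -> Y
10 -> Z
00 -> X


Result: YZXYZX


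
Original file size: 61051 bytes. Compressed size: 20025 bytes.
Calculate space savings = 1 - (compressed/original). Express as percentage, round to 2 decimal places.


ratio = compressed/original = 20025/61051 = 0.328004
savings = 1 - ratio = 1 - 0.328004 = 0.671996
as a percentage: 0.671996 * 100 = 67.2%

Space savings = 1 - 20025/61051 = 67.2%


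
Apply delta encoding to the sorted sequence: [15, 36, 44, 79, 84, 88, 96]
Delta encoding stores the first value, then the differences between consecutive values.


First value: 15
Deltas:
  36 - 15 = 21
  44 - 36 = 8
  79 - 44 = 35
  84 - 79 = 5
  88 - 84 = 4
  96 - 88 = 8


Delta encoded: [15, 21, 8, 35, 5, 4, 8]


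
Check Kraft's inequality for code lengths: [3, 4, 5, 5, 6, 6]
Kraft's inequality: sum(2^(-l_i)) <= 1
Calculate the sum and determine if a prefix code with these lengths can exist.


Sum = 2^(-3) + 2^(-4) + 2^(-5) + 2^(-5) + 2^(-6) + 2^(-6)
    = 0.125 + 0.0625 + 0.03125 + 0.03125 + 0.015625 + 0.015625
    = 18/64 = 0.28125
Since 0.28125 <= 1, Kraft's inequality IS satisfied.
A prefix code with these lengths CAN exist.

Kraft sum = 0.28125. Satisfied.


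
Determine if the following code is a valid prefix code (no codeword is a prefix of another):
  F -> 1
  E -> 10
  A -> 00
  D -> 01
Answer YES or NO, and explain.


Checking each pair (does one codeword prefix another?):
  F='1' vs E='10': prefix -- VIOLATION

NO -- this is NOT a valid prefix code. F (1) is a prefix of E (10).


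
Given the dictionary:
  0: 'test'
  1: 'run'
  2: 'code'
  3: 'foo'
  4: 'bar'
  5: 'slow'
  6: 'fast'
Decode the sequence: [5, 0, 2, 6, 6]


Look up each index in the dictionary:
  5 -> 'slow'
  0 -> 'test'
  2 -> 'code'
  6 -> 'fast'
  6 -> 'fast'

Decoded: "slow test code fast fast"


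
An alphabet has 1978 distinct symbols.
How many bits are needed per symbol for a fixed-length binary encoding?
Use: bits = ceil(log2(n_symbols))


log2(1978) = 10.9498
Bracket: 2^10 = 1024 < 1978 <= 2^11 = 2048
So ceil(log2(1978)) = 11

bits = ceil(log2(1978)) = ceil(10.9498) = 11 bits


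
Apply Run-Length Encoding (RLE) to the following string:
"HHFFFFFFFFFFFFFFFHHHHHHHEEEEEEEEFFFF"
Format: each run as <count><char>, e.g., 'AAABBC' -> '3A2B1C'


Scanning runs left to right:
  i=0: run of 'H' x 2 -> '2H'
  i=2: run of 'F' x 15 -> '15F'
  i=17: run of 'H' x 7 -> '7H'
  i=24: run of 'E' x 8 -> '8E'
  i=32: run of 'F' x 4 -> '4F'

RLE = 2H15F7H8E4F


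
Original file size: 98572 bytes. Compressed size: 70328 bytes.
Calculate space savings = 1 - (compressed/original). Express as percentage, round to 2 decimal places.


ratio = compressed/original = 70328/98572 = 0.713468
savings = 1 - ratio = 1 - 0.713468 = 0.286532
as a percentage: 0.286532 * 100 = 28.65%

Space savings = 1 - 70328/98572 = 28.65%


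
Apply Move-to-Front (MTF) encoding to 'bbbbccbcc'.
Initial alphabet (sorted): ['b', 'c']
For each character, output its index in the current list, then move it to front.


MTF encoding:
'b': index 0 in ['b', 'c'] -> ['b', 'c']
'b': index 0 in ['b', 'c'] -> ['b', 'c']
'b': index 0 in ['b', 'c'] -> ['b', 'c']
'b': index 0 in ['b', 'c'] -> ['b', 'c']
'c': index 1 in ['b', 'c'] -> ['c', 'b']
'c': index 0 in ['c', 'b'] -> ['c', 'b']
'b': index 1 in ['c', 'b'] -> ['b', 'c']
'c': index 1 in ['b', 'c'] -> ['c', 'b']
'c': index 0 in ['c', 'b'] -> ['c', 'b']


Output: [0, 0, 0, 0, 1, 0, 1, 1, 0]


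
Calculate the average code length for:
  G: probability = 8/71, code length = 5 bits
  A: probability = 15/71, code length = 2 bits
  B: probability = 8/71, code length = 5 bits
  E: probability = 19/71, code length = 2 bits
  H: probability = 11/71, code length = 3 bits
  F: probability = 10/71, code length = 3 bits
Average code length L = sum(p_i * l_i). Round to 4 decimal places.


Weighted contributions p_i * l_i:
  G: (8/71) * 5 = 40/71
  A: (15/71) * 2 = 30/71
  B: (8/71) * 5 = 40/71
  E: (19/71) * 2 = 38/71
  H: (11/71) * 3 = 33/71
  F: (10/71) * 3 = 30/71
Sum = (40 + 30 + 40 + 38 + 33 + 30)/71 = 211/71

L = 211/71 = 2.9718 bits/symbol


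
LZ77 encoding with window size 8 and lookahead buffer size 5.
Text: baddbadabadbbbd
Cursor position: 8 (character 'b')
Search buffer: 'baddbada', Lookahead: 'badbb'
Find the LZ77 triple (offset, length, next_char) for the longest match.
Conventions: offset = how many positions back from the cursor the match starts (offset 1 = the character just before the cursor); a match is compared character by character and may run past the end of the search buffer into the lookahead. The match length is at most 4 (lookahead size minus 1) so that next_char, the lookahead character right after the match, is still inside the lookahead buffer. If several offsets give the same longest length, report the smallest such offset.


Try each offset into the search buffer:
  offset=1 (pos 7, char 'a'): match length 0
  offset=2 (pos 6, char 'd'): match length 0
  offset=3 (pos 5, char 'a'): match length 0
  offset=4 (pos 4, char 'b'): match length 3
  offset=5 (pos 3, char 'd'): match length 0
  offset=6 (pos 2, char 'd'): match length 0
  offset=7 (pos 1, char 'a'): match length 0
  offset=8 (pos 0, char 'b'): match length 3
Longest match has length 3, found at offsets 4, 8; take the smallest, offset 4.
next_char = character at position 8 + 3 = 11 -> 'b'

Best match: offset=4, length=3 (matching 'bad' starting at position 4)
LZ77 triple: (4, 3, 'b')


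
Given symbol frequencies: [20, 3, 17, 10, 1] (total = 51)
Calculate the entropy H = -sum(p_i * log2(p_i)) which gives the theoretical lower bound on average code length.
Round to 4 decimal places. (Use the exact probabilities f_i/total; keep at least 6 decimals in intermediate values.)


Per-symbol terms -p_i * log2(p_i) with p_i = f_i/51:
  p = 20/51 = 0.392157: log2(p) = -1.350497, -p*log2(p) = 0.529607
  p = 3/51 = 0.058824: log2(p) = -4.087463, -p*log2(p) = 0.240439
  p = 17/51 = 0.333333: log2(p) = -1.584963, -p*log2(p) = 0.528321
  p = 10/51 = 0.196078: log2(p) = -2.350497, -p*log2(p) = 0.460882
  p = 1/51 = 0.019608: log2(p) = -5.672425, -p*log2(p) = 0.111224
H = 0.529607 + 0.240439 + 0.528321 + 0.460882 + 0.111224 = 1.870473

H = 1.8705 bits/symbol


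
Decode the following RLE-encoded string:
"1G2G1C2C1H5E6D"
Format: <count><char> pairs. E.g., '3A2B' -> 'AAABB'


Expanding each <count><char> pair:
  1G -> 'G'
  2G -> 'GG'
  1C -> 'C'
  2C -> 'CC'
  1H -> 'H'
  5E -> 'EEEEE'
  6D -> 'DDDDDD'

Decoded = GGGCCCHEEEEEDDDDDD


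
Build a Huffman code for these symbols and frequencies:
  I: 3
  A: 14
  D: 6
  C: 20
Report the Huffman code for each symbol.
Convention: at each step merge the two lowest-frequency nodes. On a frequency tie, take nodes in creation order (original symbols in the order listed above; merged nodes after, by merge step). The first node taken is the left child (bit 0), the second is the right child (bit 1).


Huffman tree construction:
Step 1: Merge I(3) + D(6) = 9
Step 2: Merge (I+D)(9) + A(14) = 23
Step 3: Merge C(20) + ((I+D)+A)(23) = 43
Read each symbol's code off the tree from the root (left child = 0, right child = 1).

Codes:
  I: 100 (length 3)
  A: 11 (length 2)
  D: 101 (length 3)
  C: 0 (length 1)
Average code length: 75/43 = 1.7442 bits/symbol
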